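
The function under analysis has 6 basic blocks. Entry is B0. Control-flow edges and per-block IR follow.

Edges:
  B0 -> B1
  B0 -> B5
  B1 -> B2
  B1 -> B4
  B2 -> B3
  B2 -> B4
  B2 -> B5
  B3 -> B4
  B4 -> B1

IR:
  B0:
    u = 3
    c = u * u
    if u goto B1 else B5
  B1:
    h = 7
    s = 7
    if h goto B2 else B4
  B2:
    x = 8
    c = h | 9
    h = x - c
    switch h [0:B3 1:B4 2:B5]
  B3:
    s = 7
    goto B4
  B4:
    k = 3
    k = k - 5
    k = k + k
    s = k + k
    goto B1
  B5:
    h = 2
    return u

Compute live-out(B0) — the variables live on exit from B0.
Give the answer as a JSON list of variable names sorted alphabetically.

Answer: ["u"]

Analysis:
Per-block:
  B0 def {c,u} use ∅
  B1 def {h,s} use ∅
  B2 def {c,h,x} use {h}
  B3 def {s} use ∅
  B4 def {k,s} use ∅
  B5 def {h} use {u}

Live sets:
  B0 li=∅ lo={u}
  B1 li={u} lo={h,u}
  B2 li={h,u} lo={u}
  B3 li={u} lo={u}
  B4 li={u} lo={u}
  B5 li={u} lo=∅

live-out(B0) = ["u"]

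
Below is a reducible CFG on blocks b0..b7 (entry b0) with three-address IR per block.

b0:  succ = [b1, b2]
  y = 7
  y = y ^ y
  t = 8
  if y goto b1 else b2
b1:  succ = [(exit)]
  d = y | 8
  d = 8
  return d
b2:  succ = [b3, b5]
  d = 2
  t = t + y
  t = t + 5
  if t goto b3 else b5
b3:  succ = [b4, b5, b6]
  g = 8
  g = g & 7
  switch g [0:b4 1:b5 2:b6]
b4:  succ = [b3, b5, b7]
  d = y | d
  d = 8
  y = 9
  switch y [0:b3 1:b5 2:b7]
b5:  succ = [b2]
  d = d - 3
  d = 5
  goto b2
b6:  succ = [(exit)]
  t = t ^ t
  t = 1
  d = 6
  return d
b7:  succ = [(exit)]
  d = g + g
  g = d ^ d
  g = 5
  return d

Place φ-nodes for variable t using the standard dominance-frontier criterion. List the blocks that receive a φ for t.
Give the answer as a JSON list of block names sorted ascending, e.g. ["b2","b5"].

idom tree: b1←b0 b2←b0 b3←b2 b4←b3 b5←b2 b6←b3 b7←b4
Join-block Dom:
  b2: preds {b0,b5}: {b0} ∩ {b0,b2,b5} = {b0}; idom=b0
  b3: preds {b2,b4}: {b0,b2} ∩ {b0,b2,b3,b4} = {b0,b2}; idom=b2
  b5: preds {b2,b3,b4}: {b0,b2} ∩ {b0,b2,b3} ∩ {b0,b2,b3,b4} = {b0,b2}; idom=b2

DF walk-up:
  join b2 pred b0: · stop@b0
  join b2 pred b5: b5→b2 stop@b0
  join b3 pred b2: · stop@b2
  join b3 pred b4: b4→b3 stop@b2
  join b5 pred b2: · stop@b2
  join b5 pred b3: b3 stop@b2
  join b5 pred b4: b4→b3 stop@b2
  b0 → ∅
  b1 → ∅
  b2 → {b2}
  b3 → {b3,b5}
  b4 → {b3,b5}
  b5 → {b2}
  b6 → ∅
  b7 → ∅

φ for t: defs {b0,b2,b6}
  DF⁺ = {b2}

Answer: ["b2"]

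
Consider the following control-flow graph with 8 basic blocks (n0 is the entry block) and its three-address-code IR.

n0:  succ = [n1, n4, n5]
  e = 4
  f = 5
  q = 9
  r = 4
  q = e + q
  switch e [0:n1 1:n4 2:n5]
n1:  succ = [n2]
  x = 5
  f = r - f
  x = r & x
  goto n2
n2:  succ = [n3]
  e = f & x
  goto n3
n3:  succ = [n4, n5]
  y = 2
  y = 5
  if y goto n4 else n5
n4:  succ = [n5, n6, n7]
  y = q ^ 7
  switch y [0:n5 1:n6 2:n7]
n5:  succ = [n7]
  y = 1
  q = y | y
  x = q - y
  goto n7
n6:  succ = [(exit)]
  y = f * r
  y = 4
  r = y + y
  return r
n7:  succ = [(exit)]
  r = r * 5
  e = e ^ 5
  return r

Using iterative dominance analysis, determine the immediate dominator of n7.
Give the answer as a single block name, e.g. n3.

Answer: n0

Analysis:
idom tree: n1←n0 n2←n1 n3←n2 n4←n0 n5←n0 n6←n4 n7←n0
Dom∩ at merges:
  n4: preds {n0,n3}: {n0} ∩ {n0,n1,n2,n3} = {n0}; idom=n0
  n5: preds {n0,n3,n4}: {n0} ∩ {n0,n1,n2,n3} ∩ {n0,n4} = {n0}; idom=n0
  n7: preds {n4,n5}: {n0,n4} ∩ {n0,n5} = {n0}; idom=n0

idom(n7) = n0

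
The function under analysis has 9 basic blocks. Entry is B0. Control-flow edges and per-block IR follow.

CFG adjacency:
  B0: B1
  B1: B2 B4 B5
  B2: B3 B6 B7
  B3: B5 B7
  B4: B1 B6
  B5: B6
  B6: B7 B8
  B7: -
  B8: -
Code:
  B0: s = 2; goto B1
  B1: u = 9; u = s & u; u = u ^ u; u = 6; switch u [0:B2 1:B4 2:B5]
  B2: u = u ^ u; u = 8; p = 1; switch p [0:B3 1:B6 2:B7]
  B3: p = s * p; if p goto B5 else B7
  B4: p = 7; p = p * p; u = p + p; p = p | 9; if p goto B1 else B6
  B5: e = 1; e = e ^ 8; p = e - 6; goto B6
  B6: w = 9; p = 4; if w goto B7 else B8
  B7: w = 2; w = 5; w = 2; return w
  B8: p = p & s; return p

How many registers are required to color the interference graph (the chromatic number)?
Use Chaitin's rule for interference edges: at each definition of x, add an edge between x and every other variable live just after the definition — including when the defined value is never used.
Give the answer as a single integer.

Per-block:
  B0 def {s} use ∅
  B1 def {u} use {s}
  B2 def {p,u} use {u}
  B3 def {p} use {p,s}
  B4 def {p,u} use ∅
  B5 def {e,p} use ∅
  B6 def {p,w} use ∅
  B7 def {w} use ∅
  B8 def {p} use {p,s}

Live sets:
  B0: in=∅ out={s}
  B1: in={s} out={s,u}
  B2: in={s,u} out={p,s}
  B3: in={p,s} out={s}
  B4: in={s} out={s}
  B5: in={s} out={s}
  B6: in={s} out={p,s}
  B7: in=∅ out=∅
  B8: in={p,s} out=∅

Interference:
  e: {s}
  p: {s,u,w}
  s: {e,p,u,w}
  u: {p,s}
  w: {p,s}

Colouring:
  lower bound: {p,s,u} mutually conflict ⇒ χ ≥ 3
  3-colouring: r0={s}  r1={e,p}  r2={u,w}
  χ = 3

Answer: 3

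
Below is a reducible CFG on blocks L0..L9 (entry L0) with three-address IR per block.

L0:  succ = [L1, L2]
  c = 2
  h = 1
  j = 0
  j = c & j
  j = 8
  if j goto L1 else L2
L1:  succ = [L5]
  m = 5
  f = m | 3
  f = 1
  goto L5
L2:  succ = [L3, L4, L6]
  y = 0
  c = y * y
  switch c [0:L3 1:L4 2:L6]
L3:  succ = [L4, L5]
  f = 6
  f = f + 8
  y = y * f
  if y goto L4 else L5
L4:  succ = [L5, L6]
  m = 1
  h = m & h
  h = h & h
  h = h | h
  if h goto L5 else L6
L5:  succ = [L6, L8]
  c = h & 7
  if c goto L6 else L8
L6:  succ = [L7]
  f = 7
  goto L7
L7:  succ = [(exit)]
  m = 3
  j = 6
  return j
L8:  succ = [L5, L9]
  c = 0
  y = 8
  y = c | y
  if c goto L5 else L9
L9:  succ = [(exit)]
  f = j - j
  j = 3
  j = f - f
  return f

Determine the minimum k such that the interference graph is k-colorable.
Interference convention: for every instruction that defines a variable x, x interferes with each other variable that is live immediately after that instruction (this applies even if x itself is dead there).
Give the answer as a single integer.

Answer: 4

Working:
Block summaries:
  L0: {c,h,j} / ∅
  L1: {f,m} / ∅
  L2: {c,y} / ∅
  L3: {f,y} / {y}
  L4: {h,m} / {h}
  L5: {c} / {h}
  L6: {f} / ∅
  L7: {j,m} / ∅
  L8: {c,y} / ∅
  L9: {f,j} / {j}

Live sets:
  L0: in=∅ out={h,j}
  L1: in={h,j} out={h,j}
  L2: in={h,j} out={h,j,y}
  L3: in={h,j,y} out={h,j}
  L4: in={h,j} out={h,j}
  L5: in={h,j} out={h,j}
  L6: in=∅ out=∅
  L7: in=∅ out=∅
  L8: in={h,j} out={h,j}
  L9: in={j} out=∅

Conflict graph:
  c: {h,j,y}
  f: {h,j,y}
  h: {c,f,j,m,y}
  j: {c,f,h,m,y}
  m: {h,j}
  y: {c,f,h,j}

Chromatic number:
  lower bound: {c,h,j,y} mutually conflict ⇒ χ ≥ 4
  4-colouring: c0={h}  c1={j}  c2={m,y}  c3={c,f}
  χ = 4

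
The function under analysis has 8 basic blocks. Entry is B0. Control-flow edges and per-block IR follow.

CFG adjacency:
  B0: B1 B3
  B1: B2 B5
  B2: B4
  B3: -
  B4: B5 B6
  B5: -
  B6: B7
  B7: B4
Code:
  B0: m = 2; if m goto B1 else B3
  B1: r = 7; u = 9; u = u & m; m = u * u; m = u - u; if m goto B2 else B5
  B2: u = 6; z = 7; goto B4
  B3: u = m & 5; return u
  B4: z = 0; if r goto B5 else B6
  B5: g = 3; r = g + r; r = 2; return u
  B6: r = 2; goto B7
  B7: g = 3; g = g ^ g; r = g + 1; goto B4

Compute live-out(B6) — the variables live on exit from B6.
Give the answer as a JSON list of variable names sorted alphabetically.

Answer: ["u"]

Derivation:
Block summaries:
  B0: {m} / ∅
  B1: {m,r,u} / {m}
  B2: {u,z} / ∅
  B3: {u} / {m}
  B4: {z} / {r}
  B5: {g,r} / {r,u}
  B6: {r} / ∅
  B7: {g,r} / ∅

Live sets:
  B0 li=∅ lo={m}
  B1 li={m} lo={r,u}
  B2 li={r} lo={r,u}
  B3 li={m} lo=∅
  B4 li={r,u} lo={r,u}
  B5 li={r,u} lo=∅
  B6 li={u} lo={u}
  B7 li={u} lo={r,u}

live-out(B6) = ["u"]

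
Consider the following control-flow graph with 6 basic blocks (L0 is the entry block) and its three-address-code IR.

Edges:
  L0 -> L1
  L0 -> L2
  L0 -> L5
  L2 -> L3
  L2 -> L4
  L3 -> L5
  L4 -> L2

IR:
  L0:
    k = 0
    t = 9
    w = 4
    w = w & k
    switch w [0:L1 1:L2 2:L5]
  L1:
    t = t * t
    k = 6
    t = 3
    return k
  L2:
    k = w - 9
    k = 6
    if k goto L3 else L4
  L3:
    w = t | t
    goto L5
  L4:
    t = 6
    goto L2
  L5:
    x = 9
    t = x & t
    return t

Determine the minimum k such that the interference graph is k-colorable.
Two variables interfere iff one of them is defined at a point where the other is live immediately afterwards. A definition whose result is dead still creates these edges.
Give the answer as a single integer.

Answer: 3

Derivation:
Block summaries:
  L0: {k,t,w} / ∅
  L1: {k,t} / {t}
  L2: {k} / {w}
  L3: {w} / {t}
  L4: {t} / ∅
  L5: {t,x} / {t}

Live sets:
  live L0: ∅→{t,w}
  live L1: {t}→∅
  live L2: {t,w}→{t,w}
  live L3: {t}→{t}
  live L4: {w}→{t,w}
  live L5: {t}→∅

Interference:
  k — {t,w}
  t — {k,w,x}
  w — {k,t}
  x — {t}

Registers:
  clique {k,t,w} ⇒ need ≥ 3
  3-colouring: c0={t}  c1={k,x}  c2={w}
  χ = 3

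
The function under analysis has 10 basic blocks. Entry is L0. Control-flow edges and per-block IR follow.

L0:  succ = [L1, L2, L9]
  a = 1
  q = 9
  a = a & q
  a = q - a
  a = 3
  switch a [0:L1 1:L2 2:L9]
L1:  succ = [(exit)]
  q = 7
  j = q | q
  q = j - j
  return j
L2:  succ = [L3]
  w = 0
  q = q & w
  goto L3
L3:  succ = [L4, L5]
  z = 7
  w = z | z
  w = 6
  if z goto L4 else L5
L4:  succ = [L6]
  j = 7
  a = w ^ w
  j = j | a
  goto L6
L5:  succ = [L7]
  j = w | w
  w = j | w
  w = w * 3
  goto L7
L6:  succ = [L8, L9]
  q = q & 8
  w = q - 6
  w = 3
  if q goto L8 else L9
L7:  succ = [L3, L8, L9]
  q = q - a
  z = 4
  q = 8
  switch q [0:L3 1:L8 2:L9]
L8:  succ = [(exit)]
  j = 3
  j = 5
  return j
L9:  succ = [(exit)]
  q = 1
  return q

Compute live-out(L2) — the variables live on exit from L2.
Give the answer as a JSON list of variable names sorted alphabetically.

Answer: ["a", "q"]

Working:
def/use:
  L0: {a,q} / ∅
  L1: {j,q} / ∅
  L2: {q,w} / {q}
  L3: {w,z} / ∅
  L4: {a,j} / {w}
  L5: {j,w} / {w}
  L6: {q,w} / {q}
  L7: {q,z} / {a,q}
  L8: {j} / ∅
  L9: {q} / ∅

Live sets:
  L0 li=∅ lo={a,q}
  L1 li=∅ lo=∅
  L2 li={a,q} lo={a,q}
  L3 li={a,q} lo={a,q,w}
  L4 li={q,w} lo={q}
  L5 li={a,q,w} lo={a,q}
  L6 li={q} lo=∅
  L7 li={a,q} lo={a,q}
  L8 li=∅ lo=∅
  L9 li=∅ lo=∅

live-out(L2) = ["a", "q"]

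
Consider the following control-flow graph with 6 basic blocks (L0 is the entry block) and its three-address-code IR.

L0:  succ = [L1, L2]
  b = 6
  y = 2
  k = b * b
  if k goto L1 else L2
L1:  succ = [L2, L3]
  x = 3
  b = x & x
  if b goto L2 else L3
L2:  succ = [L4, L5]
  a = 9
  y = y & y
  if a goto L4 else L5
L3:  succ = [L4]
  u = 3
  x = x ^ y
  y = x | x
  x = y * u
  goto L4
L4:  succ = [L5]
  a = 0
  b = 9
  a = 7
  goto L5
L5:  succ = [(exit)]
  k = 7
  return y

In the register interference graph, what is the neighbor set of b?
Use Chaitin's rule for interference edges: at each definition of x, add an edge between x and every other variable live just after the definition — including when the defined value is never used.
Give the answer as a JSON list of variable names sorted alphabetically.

Answer: ["x", "y"]

Working:
Block summaries:
  L0: {b,k,y} / ∅
  L1: {b,x} / ∅
  L2: {a,y} / {y}
  L3: {u,x,y} / {x,y}
  L4: {a,b} / ∅
  L5: {k} / {y}

Liveness:
  live L0: ∅→{y}
  live L1: {y}→{x,y}
  live L2: {y}→{y}
  live L3: {x,y}→{y}
  live L4: {y}→{y}
  live L5: {y}→∅

Conflict graph:
  a↔{y}
  b↔{x,y}
  k↔{y}
  u↔{x,y}
  x↔{b,u,y}
  y↔{a,b,k,u,x}

N(b) = ["x", "y"]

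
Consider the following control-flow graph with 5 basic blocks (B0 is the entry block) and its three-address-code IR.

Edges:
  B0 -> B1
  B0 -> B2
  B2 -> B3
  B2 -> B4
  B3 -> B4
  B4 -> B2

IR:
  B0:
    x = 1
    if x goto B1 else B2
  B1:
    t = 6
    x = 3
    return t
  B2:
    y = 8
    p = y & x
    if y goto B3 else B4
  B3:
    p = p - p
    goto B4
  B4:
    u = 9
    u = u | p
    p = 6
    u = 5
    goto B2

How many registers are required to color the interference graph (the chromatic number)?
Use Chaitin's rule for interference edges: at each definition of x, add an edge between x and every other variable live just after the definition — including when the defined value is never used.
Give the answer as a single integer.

def/use:
  B0 def {x} use ∅
  B1 def {t,x} use ∅
  B2 def {p,y} use {x}
  B3 def {p} use {p}
  B4 def {p,u} use {p}

Liveness:
  B0 li=∅ lo={x}
  B1 li=∅ lo=∅
  B2 li={x} lo={p,x}
  B3 li={p,x} lo={p,x}
  B4 li={p,x} lo={x}

Interference:
  p↔{u,x,y}
  t↔{x}
  u↔{p,x}
  x↔{p,t,u,y}
  y↔{p,x}

Chromatic number:
  clique {p,u,x} ⇒ need ≥ 3
  3-colouring: r0={x}  r1={p,t}  r2={u,y}
  χ = 3

Answer: 3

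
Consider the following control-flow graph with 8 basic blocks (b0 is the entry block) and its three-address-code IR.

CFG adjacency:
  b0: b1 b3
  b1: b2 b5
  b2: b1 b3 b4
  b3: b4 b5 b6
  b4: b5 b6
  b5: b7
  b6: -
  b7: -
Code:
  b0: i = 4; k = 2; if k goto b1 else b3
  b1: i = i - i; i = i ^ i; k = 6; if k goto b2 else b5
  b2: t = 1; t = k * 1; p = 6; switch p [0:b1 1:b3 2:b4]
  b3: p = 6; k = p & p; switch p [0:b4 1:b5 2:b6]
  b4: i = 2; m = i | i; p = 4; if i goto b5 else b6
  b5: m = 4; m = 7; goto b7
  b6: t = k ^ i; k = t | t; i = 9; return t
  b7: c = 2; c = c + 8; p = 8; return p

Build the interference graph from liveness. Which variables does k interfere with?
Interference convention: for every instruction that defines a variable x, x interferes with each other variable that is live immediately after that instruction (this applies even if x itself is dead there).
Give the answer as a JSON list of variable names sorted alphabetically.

Per-block:
  b0: def={i,k} ue=∅
  b1: def={i,k} ue={i}
  b2: def={p,t} ue={k}
  b3: def={k,p} ue=∅
  b4: def={i,m,p} ue=∅
  b5: def={m} ue=∅
  b6: def={i,k,t} ue={i,k}
  b7: def={c,p} ue=∅

Live sets:
  b0 li=∅ lo={i}
  b1 li={i} lo={i,k}
  b2 li={i,k} lo={i,k}
  b3 li={i} lo={i,k}
  b4 li={k} lo={i,k}
  b5 li=∅ lo=∅
  b6 li={i,k} lo=∅
  b7 li=∅ lo=∅

Interference:
  c — ∅
  i — {k,m,p,t}
  k — {i,m,p,t}
  m — {i,k}
  p — {i,k}
  t — {i,k}

N(k) = ["i", "m", "p", "t"]

Answer: ["i", "m", "p", "t"]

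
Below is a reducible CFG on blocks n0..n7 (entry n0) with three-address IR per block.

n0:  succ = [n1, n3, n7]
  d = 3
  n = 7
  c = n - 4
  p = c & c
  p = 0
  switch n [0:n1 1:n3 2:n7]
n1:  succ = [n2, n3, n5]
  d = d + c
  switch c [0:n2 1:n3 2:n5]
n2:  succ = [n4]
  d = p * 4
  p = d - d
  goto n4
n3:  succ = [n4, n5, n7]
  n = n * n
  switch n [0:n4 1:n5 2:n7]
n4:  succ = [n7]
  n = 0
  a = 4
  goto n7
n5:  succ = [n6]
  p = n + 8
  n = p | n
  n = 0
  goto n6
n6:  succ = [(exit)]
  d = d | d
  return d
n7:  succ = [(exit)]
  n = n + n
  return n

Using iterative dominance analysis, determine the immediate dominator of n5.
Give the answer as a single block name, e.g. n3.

Answer: n0

Derivation:
idom tree: n1←n0 n2←n1 n3←n0 n4←n0 n5←n0 n6←n5 n7←n0
Dom∩ at merges:
  n3: preds {n0,n1}: {n0} ∩ {n0,n1} = {n0}; idom=n0
  n4: preds {n2,n3}: {n0,n1,n2} ∩ {n0,n3} = {n0}; idom=n0
  n5: preds {n1,n3}: {n0,n1} ∩ {n0,n3} = {n0}; idom=n0
  n7: preds {n0,n3,n4}: {n0} ∩ {n0,n3} ∩ {n0,n4} = {n0}; idom=n0

idom(n5) = n0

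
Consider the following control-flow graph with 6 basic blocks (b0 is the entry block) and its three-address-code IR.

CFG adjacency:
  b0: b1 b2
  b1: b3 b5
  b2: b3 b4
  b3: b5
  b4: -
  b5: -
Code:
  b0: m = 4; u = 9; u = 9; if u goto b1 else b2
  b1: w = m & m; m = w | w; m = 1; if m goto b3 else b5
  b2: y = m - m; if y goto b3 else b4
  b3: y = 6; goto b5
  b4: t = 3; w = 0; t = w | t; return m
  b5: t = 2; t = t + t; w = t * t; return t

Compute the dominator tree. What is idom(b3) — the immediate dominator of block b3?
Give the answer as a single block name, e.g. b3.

Answer: b0

Analysis:
idom tree: b1←b0 b2←b0 b3←b0 b4←b2 b5←b0
Dom at joins:
  b3: preds {b1,b2}: {b0,b1} ∩ {b0,b2} = {b0}; idom=b0
  b5: preds {b1,b3}: {b0,b1} ∩ {b0,b3} = {b0}; idom=b0

idom(b3) = b0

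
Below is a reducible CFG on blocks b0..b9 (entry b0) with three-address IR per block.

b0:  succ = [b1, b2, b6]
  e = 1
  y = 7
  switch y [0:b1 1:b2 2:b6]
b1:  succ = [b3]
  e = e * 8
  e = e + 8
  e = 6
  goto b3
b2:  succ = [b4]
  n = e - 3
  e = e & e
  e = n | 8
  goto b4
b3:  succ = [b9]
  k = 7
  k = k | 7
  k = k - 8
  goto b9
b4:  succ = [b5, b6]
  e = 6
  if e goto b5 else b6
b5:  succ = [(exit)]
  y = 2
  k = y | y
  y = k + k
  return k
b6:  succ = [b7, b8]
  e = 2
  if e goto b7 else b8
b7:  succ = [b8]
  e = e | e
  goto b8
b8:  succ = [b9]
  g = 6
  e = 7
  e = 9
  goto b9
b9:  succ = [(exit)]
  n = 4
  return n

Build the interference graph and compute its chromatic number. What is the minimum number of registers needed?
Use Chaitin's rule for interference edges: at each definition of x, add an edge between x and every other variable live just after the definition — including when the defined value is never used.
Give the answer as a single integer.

Answer: 2

Derivation:
Block summaries:
  b0: def={e,y} ue=∅
  b1: def={e} ue={e}
  b2: def={e,n} ue={e}
  b3: def={k} ue=∅
  b4: def={e} ue=∅
  b5: def={k,y} ue=∅
  b6: def={e} ue=∅
  b7: def={e} ue={e}
  b8: def={e,g} ue=∅
  b9: def={n} ue=∅

Live sets:
  live b0: ∅→{e}
  live b1: {e}→∅
  live b2: {e}→∅
  live b3: ∅→∅
  live b4: ∅→∅
  live b5: ∅→∅
  live b6: ∅→{e}
  live b7: {e}→∅
  live b8: ∅→∅
  live b9: ∅→∅

Conflict graph:
  e — {n,y}
  g — ∅
  k — {y}
  n — {e}
  y — {e,k}

Chromatic number:
  clique {e,n} ⇒ need ≥ 2
  2-colouring: R0={e,g,k}  R1={n,y}
  χ = 2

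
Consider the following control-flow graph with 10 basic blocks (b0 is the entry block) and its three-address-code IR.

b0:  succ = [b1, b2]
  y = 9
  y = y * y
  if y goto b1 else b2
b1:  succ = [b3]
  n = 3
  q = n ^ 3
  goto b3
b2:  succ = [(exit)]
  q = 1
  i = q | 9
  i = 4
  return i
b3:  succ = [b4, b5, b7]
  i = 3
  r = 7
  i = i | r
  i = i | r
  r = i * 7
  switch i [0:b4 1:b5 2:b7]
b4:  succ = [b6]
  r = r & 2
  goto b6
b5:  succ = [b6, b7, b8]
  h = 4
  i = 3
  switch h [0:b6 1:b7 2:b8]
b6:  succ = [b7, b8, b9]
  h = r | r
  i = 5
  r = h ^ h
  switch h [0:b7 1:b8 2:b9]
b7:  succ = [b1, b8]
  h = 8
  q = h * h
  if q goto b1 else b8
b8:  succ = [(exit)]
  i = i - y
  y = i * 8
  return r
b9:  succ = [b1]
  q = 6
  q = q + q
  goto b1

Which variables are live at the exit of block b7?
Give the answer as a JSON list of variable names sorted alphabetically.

Block summaries:
  b0: def={y} ue=∅
  b1: def={n,q} ue=∅
  b2: def={i,q} ue=∅
  b3: def={i,r} ue=∅
  b4: def={r} ue={r}
  b5: def={h,i} ue=∅
  b6: def={h,i,r} ue={r}
  b7: def={h,q} ue=∅
  b8: def={i,y} ue={i,r,y}
  b9: def={q} ue=∅

Live sets:
  live b0: ∅→{y}
  live b1: {y}→{y}
  live b2: ∅→∅
  live b3: {y}→{i,r,y}
  live b4: {r,y}→{r,y}
  live b5: {r,y}→{i,r,y}
  live b6: {r,y}→{i,r,y}
  live b7: {i,r,y}→{i,r,y}
  live b8: {i,r,y}→∅
  live b9: {y}→{y}

live-out(b7) = ["i", "r", "y"]

Answer: ["i", "r", "y"]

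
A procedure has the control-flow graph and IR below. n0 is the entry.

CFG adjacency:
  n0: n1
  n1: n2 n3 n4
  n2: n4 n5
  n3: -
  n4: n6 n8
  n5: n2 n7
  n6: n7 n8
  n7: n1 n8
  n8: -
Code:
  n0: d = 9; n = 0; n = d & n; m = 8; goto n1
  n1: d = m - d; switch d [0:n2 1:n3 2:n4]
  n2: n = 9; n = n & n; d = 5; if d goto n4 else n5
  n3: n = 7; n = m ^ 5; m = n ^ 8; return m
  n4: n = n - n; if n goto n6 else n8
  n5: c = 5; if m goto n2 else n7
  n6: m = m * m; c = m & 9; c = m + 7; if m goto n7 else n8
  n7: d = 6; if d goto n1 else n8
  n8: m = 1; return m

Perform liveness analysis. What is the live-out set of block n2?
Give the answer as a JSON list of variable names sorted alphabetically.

Per-block:
  n0: def={d,m,n} ue=∅
  n1: def={d} ue={d,m}
  n2: def={d,n} ue=∅
  n3: def={m,n} ue={m}
  n4: def={n} ue={n}
  n5: def={c} ue={m}
  n6: def={c,m} ue={m}
  n7: def={d} ue=∅
  n8: def={m} ue=∅

Liveness:
  n0: in=∅ out={d,m,n}
  n1: in={d,m,n} out={m,n}
  n2: in={m} out={m,n}
  n3: in={m} out=∅
  n4: in={m,n} out={m,n}
  n5: in={m,n} out={m,n}
  n6: in={m,n} out={m,n}
  n7: in={m,n} out={d,m,n}
  n8: in=∅ out=∅

live-out(n2) = ["m", "n"]

Answer: ["m", "n"]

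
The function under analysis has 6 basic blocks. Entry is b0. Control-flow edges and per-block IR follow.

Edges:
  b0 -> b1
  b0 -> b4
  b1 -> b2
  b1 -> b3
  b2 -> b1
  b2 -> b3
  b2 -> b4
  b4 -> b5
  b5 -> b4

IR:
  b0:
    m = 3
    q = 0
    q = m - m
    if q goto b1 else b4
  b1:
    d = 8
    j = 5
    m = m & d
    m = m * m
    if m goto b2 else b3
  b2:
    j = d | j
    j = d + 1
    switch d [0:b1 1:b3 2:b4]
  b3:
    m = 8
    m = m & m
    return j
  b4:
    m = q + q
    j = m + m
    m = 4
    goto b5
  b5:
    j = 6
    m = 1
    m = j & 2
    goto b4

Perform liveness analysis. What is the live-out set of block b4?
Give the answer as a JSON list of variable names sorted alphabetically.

def/use:
  b0 def {m,q} use ∅
  b1 def {d,j,m} use {m}
  b2 def {j} use {d,j}
  b3 def {m} use {j}
  b4 def {j,m} use {q}
  b5 def {j,m} use ∅

Backward fixpoint:
  b0 li=∅ lo={m,q}
  b1 li={m,q} lo={d,j,m,q}
  b2 li={d,j,m,q} lo={j,m,q}
  b3 li={j} lo=∅
  b4 li={q} lo={q}
  b5 li={q} lo={q}

live-out(b4) = ["q"]

Answer: ["q"]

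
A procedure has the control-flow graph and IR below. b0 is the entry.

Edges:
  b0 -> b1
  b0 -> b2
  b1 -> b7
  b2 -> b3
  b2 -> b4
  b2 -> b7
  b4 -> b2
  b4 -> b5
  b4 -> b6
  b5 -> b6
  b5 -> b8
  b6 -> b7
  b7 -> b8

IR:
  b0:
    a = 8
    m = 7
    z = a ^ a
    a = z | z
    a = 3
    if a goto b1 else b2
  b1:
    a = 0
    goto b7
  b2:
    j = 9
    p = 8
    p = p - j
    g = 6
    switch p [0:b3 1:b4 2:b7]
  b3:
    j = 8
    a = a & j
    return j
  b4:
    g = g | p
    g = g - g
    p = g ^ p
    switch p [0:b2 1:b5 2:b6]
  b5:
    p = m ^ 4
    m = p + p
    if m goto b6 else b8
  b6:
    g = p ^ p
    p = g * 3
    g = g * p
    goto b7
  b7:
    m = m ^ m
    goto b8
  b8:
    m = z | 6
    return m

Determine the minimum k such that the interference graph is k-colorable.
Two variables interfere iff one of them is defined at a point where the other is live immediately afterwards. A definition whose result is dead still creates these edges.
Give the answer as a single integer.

Answer: 5

Working:
def/use:
  b0: {a,m,z} / ∅
  b1: {a} / ∅
  b2: {g,j,p} / ∅
  b3: {a,j} / {a}
  b4: {g,p} / {g,p}
  b5: {m,p} / {m}
  b6: {g,p} / {p}
  b7: {m} / {m}
  b8: {m} / {z}

Live sets:
  b0 li=∅ lo={a,m,z}
  b1 li={m,z} lo={m,z}
  b2 li={a,m,z} lo={a,g,m,p,z}
  b3 li={a} lo=∅
  b4 li={a,g,m,p,z} lo={a,m,p,z}
  b5 li={m,z} lo={m,p,z}
  b6 li={m,p,z} lo={m,z}
  b7 li={m,z} lo={z}
  b8 li={z} lo=∅

Conflict graph:
  a: {g,j,m,p,z}
  g: {a,m,p,z}
  j: {a,m,p,z}
  m: {a,g,j,p,z}
  p: {a,g,j,m,z}
  z: {a,g,j,m,p}

Chromatic number:
  clique {a,g,m,p,z} ⇒ need ≥ 5
  5-colouring: r0={a}  r1={m}  r2={p}  r3={z}  r4={g,j}
  χ = 5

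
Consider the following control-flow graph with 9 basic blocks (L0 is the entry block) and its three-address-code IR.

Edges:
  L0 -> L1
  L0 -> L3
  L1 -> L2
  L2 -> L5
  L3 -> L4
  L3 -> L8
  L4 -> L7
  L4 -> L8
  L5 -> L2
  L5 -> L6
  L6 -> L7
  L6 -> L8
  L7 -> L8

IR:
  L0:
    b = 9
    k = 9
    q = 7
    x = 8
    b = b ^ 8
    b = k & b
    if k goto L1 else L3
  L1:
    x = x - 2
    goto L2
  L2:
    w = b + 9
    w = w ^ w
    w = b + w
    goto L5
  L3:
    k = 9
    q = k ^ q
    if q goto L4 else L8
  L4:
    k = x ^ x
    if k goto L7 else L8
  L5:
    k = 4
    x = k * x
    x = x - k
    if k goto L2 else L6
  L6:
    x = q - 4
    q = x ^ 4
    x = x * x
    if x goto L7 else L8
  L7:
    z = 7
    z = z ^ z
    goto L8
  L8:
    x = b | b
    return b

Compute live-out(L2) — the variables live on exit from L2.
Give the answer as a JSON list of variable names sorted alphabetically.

Answer: ["b", "q", "x"]

Analysis:
def/use:
  L0 def {b,k,q,x} use ∅
  L1 def {x} use {x}
  L2 def {w} use {b}
  L3 def {k,q} use {q}
  L4 def {k} use {x}
  L5 def {k,x} use {x}
  L6 def {q,x} use {q}
  L7 def {z} use ∅
  L8 def {x} use {b}

Backward fixpoint:
  L0: in=∅ out={b,q,x}
  L1: in={b,q,x} out={b,q,x}
  L2: in={b,q,x} out={b,q,x}
  L3: in={b,q,x} out={b,x}
  L4: in={b,x} out={b}
  L5: in={b,q,x} out={b,q,x}
  L6: in={b,q} out={b}
  L7: in={b} out={b}
  L8: in={b} out=∅

live-out(L2) = ["b", "q", "x"]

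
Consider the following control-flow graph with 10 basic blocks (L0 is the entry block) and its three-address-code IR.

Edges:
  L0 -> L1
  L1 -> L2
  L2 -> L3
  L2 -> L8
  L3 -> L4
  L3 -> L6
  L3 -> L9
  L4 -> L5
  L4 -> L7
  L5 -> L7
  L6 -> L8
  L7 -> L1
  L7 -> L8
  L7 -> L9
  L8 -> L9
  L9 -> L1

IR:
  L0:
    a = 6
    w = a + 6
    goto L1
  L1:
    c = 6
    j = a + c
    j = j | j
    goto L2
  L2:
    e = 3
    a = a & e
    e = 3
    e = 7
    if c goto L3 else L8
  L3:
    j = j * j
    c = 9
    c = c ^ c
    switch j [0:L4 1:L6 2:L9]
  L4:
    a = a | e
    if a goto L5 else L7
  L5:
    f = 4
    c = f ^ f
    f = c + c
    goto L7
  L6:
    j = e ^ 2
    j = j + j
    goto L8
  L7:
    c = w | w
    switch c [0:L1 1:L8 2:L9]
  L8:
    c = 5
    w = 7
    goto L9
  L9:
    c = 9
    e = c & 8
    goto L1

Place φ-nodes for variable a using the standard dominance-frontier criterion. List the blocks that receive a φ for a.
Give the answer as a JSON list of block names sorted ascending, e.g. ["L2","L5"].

Answer: ["L1", "L8", "L9"]

Working:
idom tree: L1←L0 L2←L1 L3←L2 L4←L3 L5←L4 L6←L3 L7←L4 L8←L2 L9←L2
Join-block Dom:
  L1: preds {L0,L7,L9}: {L0} ∩ {L0,L1,L2,L3,L4,L7} ∩ {L0,L1,L2,L9} = {L0}; idom=L0
  L7: preds {L4,L5}: {L0,L1,L2,L3,L4} ∩ {L0,L1,L2,L3,L4,L5} = {L0,L1,L2,L3,L4}; idom=L4
  L8: preds {L2,L6,L7}: {L0,L1,L2} ∩ {L0,L1,L2,L3,L6} ∩ {L0,L1,L2,L3,L4,L7} = {L0,L1,L2}; idom=L2
  L9: preds {L3,L7,L8}: {L0,L1,L2,L3} ∩ {L0,L1,L2,L3,L4,L7} ∩ {L0,L1,L2,L8} = {L0,L1,L2}; idom=L2

DF walk-up:
  join L1 pred L0: · stop@L0
  join L1 pred L7: L7→L4→L3→L2→L1 stop@L0
  join L1 pred L9: L9→L2→L1 stop@L0
  join L7 pred L4: · stop@L4
  join L7 pred L5: L5 stop@L4
  join L8 pred L2: · stop@L2
  join L8 pred L6: L6→L3 stop@L2
  join L8 pred L7: L7→L4→L3 stop@L2
  join L9 pred L3: L3 stop@L2
  join L9 pred L7: L7→L4→L3 stop@L2
  join L9 pred L8: L8 stop@L2
  L0: DF=∅
  L1: DF={L1}
  L2: DF={L1}
  L3: DF={L1,L8,L9}
  L4: DF={L1,L8,L9}
  L5: DF={L7}
  L6: DF={L8}
  L7: DF={L1,L8,L9}
  L8: DF={L9}
  L9: DF={L1}

φ for a: defs {L0,L2,L4}
  DF⁺ = {L1,L8,L9}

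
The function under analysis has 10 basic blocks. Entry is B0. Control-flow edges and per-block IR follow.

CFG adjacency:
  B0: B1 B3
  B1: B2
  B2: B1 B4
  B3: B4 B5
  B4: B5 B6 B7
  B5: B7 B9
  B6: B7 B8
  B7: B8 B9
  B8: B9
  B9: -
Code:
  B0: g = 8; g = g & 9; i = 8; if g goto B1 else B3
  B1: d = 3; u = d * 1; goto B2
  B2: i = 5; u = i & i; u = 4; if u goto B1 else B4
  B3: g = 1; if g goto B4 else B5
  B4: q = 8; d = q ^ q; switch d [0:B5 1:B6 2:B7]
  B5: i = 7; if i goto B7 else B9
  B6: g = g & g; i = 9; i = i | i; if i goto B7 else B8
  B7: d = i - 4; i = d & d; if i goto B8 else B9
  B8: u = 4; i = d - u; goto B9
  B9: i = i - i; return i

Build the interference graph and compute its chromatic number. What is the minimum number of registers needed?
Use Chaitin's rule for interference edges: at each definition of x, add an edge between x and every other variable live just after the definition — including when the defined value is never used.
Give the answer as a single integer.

Answer: 4

Working:
def/use:
  B0 def {g,i} use ∅
  B1 def {d,u} use ∅
  B2 def {i,u} use ∅
  B3 def {g} use ∅
  B4 def {d,q} use ∅
  B5 def {i} use ∅
  B6 def {g,i} use {g}
  B7 def {d,i} use {i}
  B8 def {i,u} use {d}
  B9 def {i} use {i}

Backward fixpoint:
  B0: in=∅ out={g,i}
  B1: in={g} out={g}
  B2: in={g} out={g,i}
  B3: in={i} out={g,i}
  B4: in={g,i} out={d,g,i}
  B5: in=∅ out={i}
  B6: in={d,g} out={d,i}
  B7: in={i} out={d,i}
  B8: in={d} out={i}
  B9: in={i} out=∅

Interference:
  d — {g,i,u}
  g — {d,i,q,u}
  i — {d,g,q,u}
  q — {g,i}
  u — {d,g,i}

Registers:
  lower bound: {d,g,i,u} mutually conflict ⇒ χ ≥ 4
  assign d→r2 g→r0 i→r1 q→r2 u→r3 — no edge inside a register ⇒ χ ≤ 4
  χ = 4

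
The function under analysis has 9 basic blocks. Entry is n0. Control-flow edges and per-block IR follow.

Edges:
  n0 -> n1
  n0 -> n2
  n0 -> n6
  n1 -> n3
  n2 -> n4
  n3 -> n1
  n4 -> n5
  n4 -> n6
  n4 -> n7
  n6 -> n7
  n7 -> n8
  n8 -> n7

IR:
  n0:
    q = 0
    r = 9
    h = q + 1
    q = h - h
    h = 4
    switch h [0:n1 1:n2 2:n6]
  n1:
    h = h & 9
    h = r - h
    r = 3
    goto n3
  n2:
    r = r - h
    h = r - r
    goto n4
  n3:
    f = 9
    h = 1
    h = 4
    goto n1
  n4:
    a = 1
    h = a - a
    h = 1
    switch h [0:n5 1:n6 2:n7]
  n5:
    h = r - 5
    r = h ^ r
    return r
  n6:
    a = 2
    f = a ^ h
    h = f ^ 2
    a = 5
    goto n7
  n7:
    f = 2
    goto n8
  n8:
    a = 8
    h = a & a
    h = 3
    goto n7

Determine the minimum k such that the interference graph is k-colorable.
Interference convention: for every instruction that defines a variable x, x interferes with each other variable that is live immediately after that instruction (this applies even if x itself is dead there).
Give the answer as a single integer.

Block summaries:
  n0: def={h,q,r} ue=∅
  n1: def={h,r} ue={h,r}
  n2: def={h,r} ue={h,r}
  n3: def={f,h} ue=∅
  n4: def={a,h} ue=∅
  n5: def={h,r} ue={r}
  n6: def={a,f,h} ue={h}
  n7: def={f} ue=∅
  n8: def={a,h} ue=∅

Live sets:
  n0 li=∅ lo={h,r}
  n1 li={h,r} lo={r}
  n2 li={h,r} lo={r}
  n3 li={r} lo={h,r}
  n4 li={r} lo={h,r}
  n5 li={r} lo=∅
  n6 li={h} lo=∅
  n7 li=∅ lo=∅
  n8 li=∅ lo=∅

Interfere edges:
  a: {h,r}
  f: {r}
  h: {a,r}
  q: {r}
  r: {a,f,h,q}

Colouring:
  {a,h,r} pairwise interfere (3-clique) ⇒ χ ≥ 3
  assign a→c1 f→c1 h→c2 q→c1 r→c0 — no edge inside a register ⇒ χ ≤ 3
  χ = 3

Answer: 3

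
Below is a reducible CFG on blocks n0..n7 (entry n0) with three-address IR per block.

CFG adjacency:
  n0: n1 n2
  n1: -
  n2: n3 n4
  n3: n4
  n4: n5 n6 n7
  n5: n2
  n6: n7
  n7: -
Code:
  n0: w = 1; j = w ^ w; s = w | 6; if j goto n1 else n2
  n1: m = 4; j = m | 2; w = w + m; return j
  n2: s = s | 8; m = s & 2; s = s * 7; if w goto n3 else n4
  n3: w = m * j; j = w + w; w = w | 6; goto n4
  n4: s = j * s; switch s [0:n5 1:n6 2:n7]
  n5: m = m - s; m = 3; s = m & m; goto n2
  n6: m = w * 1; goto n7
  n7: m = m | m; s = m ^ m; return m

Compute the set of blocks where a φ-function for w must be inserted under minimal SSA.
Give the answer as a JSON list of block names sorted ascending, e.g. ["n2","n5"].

Answer: ["n2", "n4"]

Analysis:
idom tree: n1←n0 n2←n0 n3←n2 n4←n2 n5←n4 n6←n4 n7←n4
Dom∩ at merges:
  n2: preds {n0,n5}: {n0} ∩ {n0,n2,n4,n5} = {n0}; idom=n0
  n4: preds {n2,n3}: {n0,n2} ∩ {n0,n2,n3} = {n0,n2}; idom=n2
  n7: preds {n4,n6}: {n0,n2,n4} ∩ {n0,n2,n4,n6} = {n0,n2,n4}; idom=n4

Frontier:
  join n2 pred n0: · stop@n0
  join n2 pred n5: n5→n4→n2 stop@n0
  join n4 pred n2: · stop@n2
  join n4 pred n3: n3 stop@n2
  join n7 pred n4: · stop@n4
  join n7 pred n6: n6 stop@n4
  n0 → ∅
  n1 → ∅
  n2 → {n2}
  n3 → {n4}
  n4 → {n2}
  n5 → {n2}
  n6 → {n7}
  n7 → ∅

φ for w: defs {n0,n1,n3}
  DF⁺ = {n2,n4}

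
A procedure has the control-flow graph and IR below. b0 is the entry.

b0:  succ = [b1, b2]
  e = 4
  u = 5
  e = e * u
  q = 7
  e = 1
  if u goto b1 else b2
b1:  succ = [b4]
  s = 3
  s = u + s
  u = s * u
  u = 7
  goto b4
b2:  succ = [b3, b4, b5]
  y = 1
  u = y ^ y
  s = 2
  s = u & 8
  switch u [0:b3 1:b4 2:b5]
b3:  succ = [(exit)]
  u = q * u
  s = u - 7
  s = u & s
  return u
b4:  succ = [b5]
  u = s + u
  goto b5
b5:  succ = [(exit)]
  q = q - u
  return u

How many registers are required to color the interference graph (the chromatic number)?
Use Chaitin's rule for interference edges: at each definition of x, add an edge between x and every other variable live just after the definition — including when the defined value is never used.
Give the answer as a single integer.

Answer: 3

Working:
Per-block:
  b0 def {e,q,u} use ∅
  b1 def {s,u} use {u}
  b2 def {s,u,y} use ∅
  b3 def {s,u} use {q,u}
  b4 def {u} use {s,u}
  b5 def {q} use {q,u}

Backward fixpoint:
  b0 li=∅ lo={q,u}
  b1 li={q,u} lo={q,s,u}
  b2 li={q} lo={q,s,u}
  b3 li={q,u} lo=∅
  b4 li={q,s,u} lo={q,u}
  b5 li={q,u} lo=∅

Interfere edges:
  e: {q,u}
  q: {e,s,u,y}
  s: {q,u}
  u: {e,q,s}
  y: {q}

Registers:
  lower bound: {e,q,u} mutually conflict ⇒ χ ≥ 3
  3-colouring: r0={q}  r1={u,y}  r2={e,s}
  χ = 3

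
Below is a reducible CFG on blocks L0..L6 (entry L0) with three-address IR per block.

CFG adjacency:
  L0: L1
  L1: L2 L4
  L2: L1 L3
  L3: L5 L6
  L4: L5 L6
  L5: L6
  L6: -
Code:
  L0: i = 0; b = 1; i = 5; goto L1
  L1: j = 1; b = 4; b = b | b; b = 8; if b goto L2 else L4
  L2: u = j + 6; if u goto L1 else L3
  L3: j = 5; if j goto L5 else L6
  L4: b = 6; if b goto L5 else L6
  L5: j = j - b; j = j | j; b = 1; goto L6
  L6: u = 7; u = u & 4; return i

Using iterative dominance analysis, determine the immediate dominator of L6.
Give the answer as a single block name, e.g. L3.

idom tree: L1←L0 L2←L1 L3←L2 L4←L1 L5←L1 L6←L1
Dom at joins:
  L1: preds {L0,L2}: {L0} ∩ {L0,L1,L2} = {L0}; idom=L0
  L5: preds {L3,L4}: {L0,L1,L2,L3} ∩ {L0,L1,L4} = {L0,L1}; idom=L1
  L6: preds {L3,L4,L5}: {L0,L1,L2,L3} ∩ {L0,L1,L4} ∩ {L0,L1,L5} = {L0,L1}; idom=L1

idom(L6) = L1

Answer: L1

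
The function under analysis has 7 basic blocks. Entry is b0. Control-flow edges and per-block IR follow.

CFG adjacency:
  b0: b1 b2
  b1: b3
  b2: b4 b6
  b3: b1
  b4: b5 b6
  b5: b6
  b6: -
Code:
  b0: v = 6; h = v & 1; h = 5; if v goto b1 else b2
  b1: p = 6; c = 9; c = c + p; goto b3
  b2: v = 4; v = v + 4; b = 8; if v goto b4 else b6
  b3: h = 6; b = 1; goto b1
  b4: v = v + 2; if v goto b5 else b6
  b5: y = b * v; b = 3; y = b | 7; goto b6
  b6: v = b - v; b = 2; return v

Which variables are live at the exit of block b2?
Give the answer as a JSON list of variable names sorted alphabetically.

Answer: ["b", "v"]

Working:
Per-block:
  b0: def={h,v} ue=∅
  b1: def={c,p} ue=∅
  b2: def={b,v} ue=∅
  b3: def={b,h} ue=∅
  b4: def={v} ue={v}
  b5: def={b,y} ue={b,v}
  b6: def={b,v} ue={b,v}

Liveness:
  live b0: ∅→∅
  live b1: ∅→∅
  live b2: ∅→{b,v}
  live b3: ∅→∅
  live b4: {b,v}→{b,v}
  live b5: {b,v}→{b,v}
  live b6: {b,v}→∅

live-out(b2) = ["b", "v"]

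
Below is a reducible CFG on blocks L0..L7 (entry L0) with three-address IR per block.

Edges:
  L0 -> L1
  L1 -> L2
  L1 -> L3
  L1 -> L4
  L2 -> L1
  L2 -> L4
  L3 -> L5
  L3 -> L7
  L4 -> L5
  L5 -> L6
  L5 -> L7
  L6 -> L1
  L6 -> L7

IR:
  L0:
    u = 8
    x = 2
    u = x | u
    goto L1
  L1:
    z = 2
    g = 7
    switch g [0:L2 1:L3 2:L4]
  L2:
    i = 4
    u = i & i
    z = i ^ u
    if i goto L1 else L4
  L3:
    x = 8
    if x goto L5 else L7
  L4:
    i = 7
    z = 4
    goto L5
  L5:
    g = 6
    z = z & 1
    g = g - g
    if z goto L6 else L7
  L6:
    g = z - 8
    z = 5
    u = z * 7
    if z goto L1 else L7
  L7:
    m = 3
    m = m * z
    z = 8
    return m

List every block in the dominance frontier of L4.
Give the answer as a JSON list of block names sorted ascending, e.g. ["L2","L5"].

Answer: ["L5"]

Derivation:
idom tree: L1←L0 L2←L1 L3←L1 L4←L1 L5←L1 L6←L5 L7←L1
Join-block Dom:
  L1: preds {L0,L2,L6}: {L0} ∩ {L0,L1,L2} ∩ {L0,L1,L5,L6} = {L0}; idom=L0
  L4: preds {L1,L2}: {L0,L1} ∩ {L0,L1,L2} = {L0,L1}; idom=L1
  L5: preds {L3,L4}: {L0,L1,L3} ∩ {L0,L1,L4} = {L0,L1}; idom=L1
  L7: preds {L3,L5,L6}: {L0,L1,L3} ∩ {L0,L1,L5} ∩ {L0,L1,L5,L6} = {L0,L1}; idom=L1

DF derivation:
  join L1 pred L0: · stop@L0
  join L1 pred L2: L2→L1 stop@L0
  join L1 pred L6: L6→L5→L1 stop@L0
  join L4 pred L1: · stop@L1
  join L4 pred L2: L2 stop@L1
  join L5 pred L3: L3 stop@L1
  join L5 pred L4: L4 stop@L1
  join L7 pred L3: L3 stop@L1
  join L7 pred L5: L5 stop@L1
  join L7 pred L6: L6→L5 stop@L1
  L0: DF=∅
  L1: DF={L1}
  L2: DF={L1,L4}
  L3: DF={L5,L7}
  L4: DF={L5}
  L5: DF={L1,L7}
  L6: DF={L1,L7}
  L7: DF=∅

DF(L4) = ["L5"]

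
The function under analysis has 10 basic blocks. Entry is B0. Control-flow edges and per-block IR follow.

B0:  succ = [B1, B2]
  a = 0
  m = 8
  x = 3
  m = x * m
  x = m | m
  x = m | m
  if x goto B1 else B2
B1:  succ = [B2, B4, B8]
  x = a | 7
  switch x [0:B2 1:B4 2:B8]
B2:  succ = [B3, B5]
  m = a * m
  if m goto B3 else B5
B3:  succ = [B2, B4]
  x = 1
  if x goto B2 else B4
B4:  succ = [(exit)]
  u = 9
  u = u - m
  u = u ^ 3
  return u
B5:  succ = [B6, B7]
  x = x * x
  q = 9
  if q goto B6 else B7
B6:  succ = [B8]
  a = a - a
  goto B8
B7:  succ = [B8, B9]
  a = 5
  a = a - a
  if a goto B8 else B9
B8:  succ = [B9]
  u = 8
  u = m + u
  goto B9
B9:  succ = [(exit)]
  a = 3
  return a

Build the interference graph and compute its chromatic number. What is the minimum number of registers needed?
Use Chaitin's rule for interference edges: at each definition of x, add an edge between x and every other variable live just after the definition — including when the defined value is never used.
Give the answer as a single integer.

def/use:
  B0 def {a,m,x} use ∅
  B1 def {x} use {a}
  B2 def {m} use {a,m}
  B3 def {x} use ∅
  B4 def {u} use {m}
  B5 def {q,x} use {x}
  B6 def {a} use {a}
  B7 def {a} use ∅
  B8 def {u} use {m}
  B9 def {a} use ∅

Backward fixpoint:
  B0 li=∅ lo={a,m,x}
  B1 li={a,m} lo={a,m,x}
  B2 li={a,m,x} lo={a,m,x}
  B3 li={a,m} lo={a,m,x}
  B4 li={m} lo=∅
  B5 li={a,m,x} lo={a,m}
  B6 li={a,m} lo={m}
  B7 li={m} lo={m}
  B8 li={m} lo=∅
  B9 li=∅ lo=∅

Interference:
  a — {m,q,x}
  m — {a,q,u,x}
  q — {a,m}
  u — {m}
  x — {a,m}

Registers:
  clique {a,m,q} ⇒ need ≥ 3
  assign a→r1 m→r0 q→r2 u→r1 x→r2 — no edge inside a register ⇒ χ ≤ 3
  χ = 3

Answer: 3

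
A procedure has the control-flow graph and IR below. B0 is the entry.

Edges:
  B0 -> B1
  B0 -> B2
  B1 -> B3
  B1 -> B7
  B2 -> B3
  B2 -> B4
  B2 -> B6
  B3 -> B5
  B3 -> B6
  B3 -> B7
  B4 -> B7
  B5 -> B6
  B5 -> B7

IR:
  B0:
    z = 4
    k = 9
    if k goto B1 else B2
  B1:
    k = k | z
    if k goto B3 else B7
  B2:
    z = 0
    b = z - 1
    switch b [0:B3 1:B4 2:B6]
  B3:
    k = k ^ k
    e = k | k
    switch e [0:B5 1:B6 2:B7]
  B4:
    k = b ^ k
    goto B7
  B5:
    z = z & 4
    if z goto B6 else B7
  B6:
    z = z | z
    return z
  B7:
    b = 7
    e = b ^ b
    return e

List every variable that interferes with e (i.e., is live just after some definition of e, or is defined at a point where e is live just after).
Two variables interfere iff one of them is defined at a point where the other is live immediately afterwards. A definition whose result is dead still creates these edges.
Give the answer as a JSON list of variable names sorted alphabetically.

Block summaries:
  B0 def {k,z} use ∅
  B1 def {k} use {k,z}
  B2 def {b,z} use ∅
  B3 def {e,k} use {k}
  B4 def {k} use {b,k}
  B5 def {z} use {z}
  B6 def {z} use {z}
  B7 def {b,e} use ∅

Backward fixpoint:
  B0: in=∅ out={k,z}
  B1: in={k,z} out={k,z}
  B2: in={k} out={b,k,z}
  B3: in={k,z} out={z}
  B4: in={b,k} out=∅
  B5: in={z} out={z}
  B6: in={z} out=∅
  B7: in=∅ out=∅

Interference:
  b: {k,z}
  e: {z}
  k: {b,z}
  z: {b,e,k}

N(e) = ["z"]

Answer: ["z"]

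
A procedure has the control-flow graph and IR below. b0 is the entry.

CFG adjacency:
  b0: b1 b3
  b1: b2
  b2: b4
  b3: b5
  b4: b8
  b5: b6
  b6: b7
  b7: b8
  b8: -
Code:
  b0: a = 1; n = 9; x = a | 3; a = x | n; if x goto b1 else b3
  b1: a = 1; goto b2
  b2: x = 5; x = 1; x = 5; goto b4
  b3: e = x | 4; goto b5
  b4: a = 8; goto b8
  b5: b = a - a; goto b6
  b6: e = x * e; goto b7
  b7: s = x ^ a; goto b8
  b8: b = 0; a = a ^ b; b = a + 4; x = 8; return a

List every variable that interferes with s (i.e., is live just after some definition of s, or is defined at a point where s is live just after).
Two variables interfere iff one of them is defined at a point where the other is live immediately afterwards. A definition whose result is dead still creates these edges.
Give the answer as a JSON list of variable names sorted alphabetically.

Answer: ["a"]

Working:
Per-block:
  b0: def={a,n,x} ue=∅
  b1: def={a} ue=∅
  b2: def={x} ue=∅
  b3: def={e} ue={x}
  b4: def={a} ue=∅
  b5: def={b} ue={a}
  b6: def={e} ue={e,x}
  b7: def={s} ue={a,x}
  b8: def={a,b,x} ue={a}

Live sets:
  b0: in=∅ out={a,x}
  b1: in=∅ out=∅
  b2: in=∅ out=∅
  b3: in={a,x} out={a,e,x}
  b4: in=∅ out={a}
  b5: in={a,e,x} out={a,e,x}
  b6: in={a,e,x} out={a,x}
  b7: in={a,x} out={a}
  b8: in={a} out=∅

Interference:
  a: {b,e,n,s,x}
  b: {a,e,x}
  e: {a,b,x}
  n: {a,x}
  s: {a}
  x: {a,b,e,n}

N(s) = ["a"]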